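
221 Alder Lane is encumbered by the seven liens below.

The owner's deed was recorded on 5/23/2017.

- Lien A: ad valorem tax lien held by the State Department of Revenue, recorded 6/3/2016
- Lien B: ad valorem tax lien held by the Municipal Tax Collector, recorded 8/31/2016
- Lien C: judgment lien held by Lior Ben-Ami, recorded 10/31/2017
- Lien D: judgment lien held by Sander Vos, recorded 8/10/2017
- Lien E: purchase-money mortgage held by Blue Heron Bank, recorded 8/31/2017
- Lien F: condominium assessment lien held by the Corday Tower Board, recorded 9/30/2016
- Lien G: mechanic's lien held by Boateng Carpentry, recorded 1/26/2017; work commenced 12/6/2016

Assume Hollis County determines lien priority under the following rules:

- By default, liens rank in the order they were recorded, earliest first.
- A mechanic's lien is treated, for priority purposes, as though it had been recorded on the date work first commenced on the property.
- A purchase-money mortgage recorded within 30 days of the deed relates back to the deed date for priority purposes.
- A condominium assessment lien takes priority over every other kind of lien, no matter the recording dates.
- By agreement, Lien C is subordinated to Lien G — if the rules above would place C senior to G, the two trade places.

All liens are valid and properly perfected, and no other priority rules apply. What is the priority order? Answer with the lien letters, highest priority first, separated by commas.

F, A, B, G, D, E, C

Adjusting effective dates: E was recorded 100 days after the deed — beyond 30 days — so no relation-back applies; G relates back to 12/6/2016 (work commenced).
F, as a condominium assessment lien, has superpriority and ranks first.
Ordering the rest by effective date: A (6/3/2016), B (8/31/2016), G (12/6/2016), D (8/10/2017), E (8/31/2017), C (10/31/2017).
C is already junior to G, so the subordination agreement changes nothing.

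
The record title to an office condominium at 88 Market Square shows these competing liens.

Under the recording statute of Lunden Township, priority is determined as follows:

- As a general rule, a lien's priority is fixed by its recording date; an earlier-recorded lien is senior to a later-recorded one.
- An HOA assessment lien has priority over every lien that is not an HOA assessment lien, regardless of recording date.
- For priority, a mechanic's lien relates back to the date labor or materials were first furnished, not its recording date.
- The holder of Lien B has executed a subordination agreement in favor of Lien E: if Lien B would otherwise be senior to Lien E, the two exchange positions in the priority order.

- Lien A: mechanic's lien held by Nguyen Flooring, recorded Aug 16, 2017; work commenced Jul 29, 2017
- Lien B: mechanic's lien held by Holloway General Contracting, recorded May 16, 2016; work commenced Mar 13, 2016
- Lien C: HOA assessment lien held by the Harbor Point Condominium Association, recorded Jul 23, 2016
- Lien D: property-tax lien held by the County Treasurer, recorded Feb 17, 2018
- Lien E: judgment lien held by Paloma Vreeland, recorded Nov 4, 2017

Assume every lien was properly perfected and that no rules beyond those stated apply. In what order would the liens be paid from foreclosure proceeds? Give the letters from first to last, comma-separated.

Effective dates: A relates back to Jul 29, 2017 (work commenced); B is treated as recorded Mar 13, 2016, the work-commencement date.
As an HOA assessment lien, C is senior to every other lien.
Ordering the rest by effective date: B (Mar 13, 2016), A (Jul 29, 2017), E (Nov 4, 2017), D (Feb 17, 2018).
The subordination applies — B was senior to E — so B and E swap.

C, E, A, B, D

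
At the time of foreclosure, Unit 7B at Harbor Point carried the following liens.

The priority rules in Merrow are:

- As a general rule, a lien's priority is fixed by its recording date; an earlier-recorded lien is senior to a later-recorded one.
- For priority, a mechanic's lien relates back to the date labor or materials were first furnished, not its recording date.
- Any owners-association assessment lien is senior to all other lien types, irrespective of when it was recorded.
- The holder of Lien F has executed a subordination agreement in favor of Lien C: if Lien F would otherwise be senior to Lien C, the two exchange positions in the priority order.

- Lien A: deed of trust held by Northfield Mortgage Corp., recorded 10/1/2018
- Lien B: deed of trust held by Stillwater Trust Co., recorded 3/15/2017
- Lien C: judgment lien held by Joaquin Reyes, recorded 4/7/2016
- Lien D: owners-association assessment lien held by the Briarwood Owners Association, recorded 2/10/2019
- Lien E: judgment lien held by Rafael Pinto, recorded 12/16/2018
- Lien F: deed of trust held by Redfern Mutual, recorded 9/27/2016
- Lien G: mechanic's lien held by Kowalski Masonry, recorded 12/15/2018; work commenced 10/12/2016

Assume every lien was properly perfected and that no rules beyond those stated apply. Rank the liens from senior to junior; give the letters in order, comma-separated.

Effective dates: G's effective date is 10/12/2016, when work began.
D is an owners-association assessment lien, so it outranks all other liens regardless of date.
Ordering the rest by effective date: C (4/7/2016), F (9/27/2016), G (10/12/2016), B (3/15/2017), A (10/1/2018), E (12/16/2018).
Since F is not senior to C, the subordination leaves the order unchanged.

D, C, F, G, B, A, E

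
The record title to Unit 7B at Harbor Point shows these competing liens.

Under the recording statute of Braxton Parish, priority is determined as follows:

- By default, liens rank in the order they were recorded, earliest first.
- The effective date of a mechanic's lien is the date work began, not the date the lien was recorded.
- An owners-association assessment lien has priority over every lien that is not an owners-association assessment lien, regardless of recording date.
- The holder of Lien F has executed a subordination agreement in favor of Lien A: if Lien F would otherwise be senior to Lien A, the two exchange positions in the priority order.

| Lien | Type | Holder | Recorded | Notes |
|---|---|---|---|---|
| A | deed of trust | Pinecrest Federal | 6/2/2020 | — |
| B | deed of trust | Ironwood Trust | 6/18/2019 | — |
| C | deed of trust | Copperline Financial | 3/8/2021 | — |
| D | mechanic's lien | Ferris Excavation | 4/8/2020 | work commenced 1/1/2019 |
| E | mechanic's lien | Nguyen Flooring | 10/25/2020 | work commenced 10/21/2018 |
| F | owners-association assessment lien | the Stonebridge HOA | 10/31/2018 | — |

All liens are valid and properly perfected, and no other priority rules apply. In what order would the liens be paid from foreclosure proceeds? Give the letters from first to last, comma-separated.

A, E, D, B, F, C

Effective dates after the stated exceptions: D is treated as recorded 1/1/2019, the work-commencement date; E relates back to 10/21/2018 (work commenced).
F is an owners-association assessment lien and takes priority over every other lien.
Among the remaining liens, by effective date: E (10/21/2018), D (1/1/2019), B (6/18/2019), A (6/2/2020), C (3/8/2021).
Because F would otherwise rank above A, the subordination swaps them.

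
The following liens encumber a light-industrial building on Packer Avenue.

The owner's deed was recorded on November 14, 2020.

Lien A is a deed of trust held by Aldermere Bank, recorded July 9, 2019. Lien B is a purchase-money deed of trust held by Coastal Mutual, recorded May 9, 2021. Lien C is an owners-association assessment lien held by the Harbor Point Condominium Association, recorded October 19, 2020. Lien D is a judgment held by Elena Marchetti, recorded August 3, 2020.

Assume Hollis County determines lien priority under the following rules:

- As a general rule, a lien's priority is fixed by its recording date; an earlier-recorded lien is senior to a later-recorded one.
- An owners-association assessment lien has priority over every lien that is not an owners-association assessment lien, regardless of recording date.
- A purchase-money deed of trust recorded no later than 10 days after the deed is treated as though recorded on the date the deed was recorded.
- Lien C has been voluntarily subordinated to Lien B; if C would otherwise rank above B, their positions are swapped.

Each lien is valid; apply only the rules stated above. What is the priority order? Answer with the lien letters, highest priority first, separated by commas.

First, effective dates: B was recorded 176 days after the deed — beyond 10 days — so no relation-back applies.
C is an owners-association assessment lien, so it outranks all other liens regardless of date.
The other liens, earliest effective date first: A (July 9, 2019), D (August 3, 2020), B (May 9, 2021).
The subordination applies — C was senior to B — so C and B swap.

B, A, D, C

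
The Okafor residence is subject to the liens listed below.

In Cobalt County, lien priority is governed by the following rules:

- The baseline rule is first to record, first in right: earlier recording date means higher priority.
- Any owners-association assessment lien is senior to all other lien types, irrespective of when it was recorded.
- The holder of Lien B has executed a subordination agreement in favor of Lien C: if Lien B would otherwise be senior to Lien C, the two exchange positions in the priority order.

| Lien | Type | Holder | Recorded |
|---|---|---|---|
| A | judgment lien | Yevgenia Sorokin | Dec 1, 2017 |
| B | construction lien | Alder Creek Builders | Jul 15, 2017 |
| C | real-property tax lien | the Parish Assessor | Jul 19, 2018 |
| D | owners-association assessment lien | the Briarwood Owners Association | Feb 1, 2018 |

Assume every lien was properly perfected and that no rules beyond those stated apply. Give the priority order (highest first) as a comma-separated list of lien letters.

D, C, A, B

D is an owners-association assessment lien, so it outranks all other liens regardless of date.
Ordering the rest by effective date: B (Jul 15, 2017), A (Dec 1, 2017), C (Jul 19, 2018).
B is senior to C before the subordination, so the two trade places.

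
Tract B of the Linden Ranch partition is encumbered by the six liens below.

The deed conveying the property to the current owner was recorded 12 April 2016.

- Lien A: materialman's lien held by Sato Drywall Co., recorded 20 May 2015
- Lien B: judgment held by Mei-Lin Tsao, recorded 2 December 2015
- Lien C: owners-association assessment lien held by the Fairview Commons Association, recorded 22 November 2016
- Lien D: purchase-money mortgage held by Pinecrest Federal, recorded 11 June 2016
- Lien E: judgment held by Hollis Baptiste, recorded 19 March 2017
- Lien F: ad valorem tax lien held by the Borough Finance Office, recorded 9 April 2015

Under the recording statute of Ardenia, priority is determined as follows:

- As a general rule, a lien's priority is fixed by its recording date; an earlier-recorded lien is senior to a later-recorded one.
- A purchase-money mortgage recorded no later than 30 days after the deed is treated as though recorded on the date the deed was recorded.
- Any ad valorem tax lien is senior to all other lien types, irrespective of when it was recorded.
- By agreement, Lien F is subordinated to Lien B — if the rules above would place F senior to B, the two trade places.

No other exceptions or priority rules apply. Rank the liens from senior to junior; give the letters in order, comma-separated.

B, A, F, D, C, E

Adjusting effective dates: D missed the 30-day window (60 days after the deed), so its recording date stands.
As an ad valorem tax lien, F is senior to every other lien.
Remaining liens by effective date: A (20 May 2015), B (2 December 2015), D (11 June 2016), C (22 November 2016), E (19 March 2017).
Because F would otherwise rank above B, the subordination swaps them.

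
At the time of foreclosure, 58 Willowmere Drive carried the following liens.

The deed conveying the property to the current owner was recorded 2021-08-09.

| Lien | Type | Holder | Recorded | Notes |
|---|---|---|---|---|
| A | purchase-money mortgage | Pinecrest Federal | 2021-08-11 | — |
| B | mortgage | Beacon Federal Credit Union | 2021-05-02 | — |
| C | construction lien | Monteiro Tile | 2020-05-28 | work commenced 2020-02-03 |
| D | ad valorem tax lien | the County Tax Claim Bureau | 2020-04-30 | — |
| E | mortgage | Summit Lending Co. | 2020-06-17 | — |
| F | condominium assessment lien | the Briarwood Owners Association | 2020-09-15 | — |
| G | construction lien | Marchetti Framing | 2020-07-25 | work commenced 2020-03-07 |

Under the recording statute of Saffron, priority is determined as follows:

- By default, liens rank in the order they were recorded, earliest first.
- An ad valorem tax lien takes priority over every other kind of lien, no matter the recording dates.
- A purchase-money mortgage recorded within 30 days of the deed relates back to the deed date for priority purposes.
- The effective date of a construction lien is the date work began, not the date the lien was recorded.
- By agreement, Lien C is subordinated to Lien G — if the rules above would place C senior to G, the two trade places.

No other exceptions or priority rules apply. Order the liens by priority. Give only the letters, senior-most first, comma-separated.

D, G, C, E, F, B, A

First, effective dates: A was recorded within the 30-day window, so its effective date is the deed date 2021-08-09; C's effective date is 2020-02-03, when work began; G's effective date is 2020-03-07, when work began.
As an ad valorem tax lien, D is senior to every other lien.
Among the remaining liens, by effective date: C (2020-02-03), G (2020-03-07), E (2020-06-17), F (2020-09-15), B (2021-05-02), A (2021-08-09).
C is senior to G before the subordination, so the two trade places.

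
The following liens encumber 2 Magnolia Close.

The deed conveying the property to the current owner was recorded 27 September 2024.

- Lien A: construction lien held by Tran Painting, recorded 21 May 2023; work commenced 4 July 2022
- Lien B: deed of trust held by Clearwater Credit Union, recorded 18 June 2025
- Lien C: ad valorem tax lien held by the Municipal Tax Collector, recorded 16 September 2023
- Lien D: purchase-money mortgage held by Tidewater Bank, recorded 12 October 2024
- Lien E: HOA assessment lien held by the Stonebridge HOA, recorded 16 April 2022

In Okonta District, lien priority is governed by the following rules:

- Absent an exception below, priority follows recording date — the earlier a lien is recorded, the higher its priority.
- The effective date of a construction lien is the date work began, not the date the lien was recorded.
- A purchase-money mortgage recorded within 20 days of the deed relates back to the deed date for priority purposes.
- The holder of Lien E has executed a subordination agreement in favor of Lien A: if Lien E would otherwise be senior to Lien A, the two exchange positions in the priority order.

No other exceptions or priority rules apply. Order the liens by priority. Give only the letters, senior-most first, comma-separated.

A, E, C, D, B

Effective dates: A is treated as recorded 4 July 2022, the work-commencement date; D's effective date is the deed date, 27 September 2024.
Ordering by effective date: E (16 April 2022), A (4 July 2022), C (16 September 2023), D (27 September 2024), B (18 June 2025).
E is senior to A before the subordination, so the two trade places.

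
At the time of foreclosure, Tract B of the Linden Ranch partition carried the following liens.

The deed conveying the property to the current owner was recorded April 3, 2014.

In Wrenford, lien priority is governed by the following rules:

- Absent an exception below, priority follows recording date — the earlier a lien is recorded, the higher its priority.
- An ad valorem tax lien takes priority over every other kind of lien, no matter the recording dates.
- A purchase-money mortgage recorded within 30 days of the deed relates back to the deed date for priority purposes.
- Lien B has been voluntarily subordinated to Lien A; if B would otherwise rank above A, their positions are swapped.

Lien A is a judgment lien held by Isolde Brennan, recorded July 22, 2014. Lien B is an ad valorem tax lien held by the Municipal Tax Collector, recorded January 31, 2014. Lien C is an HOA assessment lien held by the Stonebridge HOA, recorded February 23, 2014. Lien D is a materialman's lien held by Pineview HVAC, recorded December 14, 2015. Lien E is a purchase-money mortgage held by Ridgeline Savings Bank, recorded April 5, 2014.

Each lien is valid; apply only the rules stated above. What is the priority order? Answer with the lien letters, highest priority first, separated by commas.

Effective dates after the stated exceptions: E relates back to the deed date April 3, 2014.
B, as an ad valorem tax lien, has superpriority and ranks first.
Ordering the rest by effective date: C (February 23, 2014), E (April 3, 2014), A (July 22, 2014), D (December 14, 2015).
The subordination applies — B was senior to A — so B and A swap.

A, C, E, B, D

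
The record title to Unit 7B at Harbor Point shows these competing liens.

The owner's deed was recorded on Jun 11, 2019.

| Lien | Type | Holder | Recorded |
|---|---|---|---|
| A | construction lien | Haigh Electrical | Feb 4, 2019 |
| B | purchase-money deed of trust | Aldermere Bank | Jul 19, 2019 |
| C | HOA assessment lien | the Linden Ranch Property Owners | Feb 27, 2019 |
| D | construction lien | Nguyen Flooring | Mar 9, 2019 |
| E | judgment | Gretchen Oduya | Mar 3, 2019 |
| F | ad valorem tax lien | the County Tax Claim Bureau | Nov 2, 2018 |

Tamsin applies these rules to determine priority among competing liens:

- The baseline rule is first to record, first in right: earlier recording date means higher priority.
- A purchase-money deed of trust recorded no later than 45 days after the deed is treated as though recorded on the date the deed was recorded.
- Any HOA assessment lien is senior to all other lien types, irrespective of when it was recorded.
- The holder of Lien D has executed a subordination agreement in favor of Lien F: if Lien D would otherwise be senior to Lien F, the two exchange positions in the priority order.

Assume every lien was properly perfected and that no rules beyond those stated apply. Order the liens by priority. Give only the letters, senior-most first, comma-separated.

First, effective dates: B relates back to the deed date Jun 11, 2019.
C is an HOA assessment lien and takes priority over every other lien.
The other liens, earliest effective date first: F (Nov 2, 2018), A (Feb 4, 2019), E (Mar 3, 2019), D (Mar 9, 2019), B (Jun 11, 2019).
Since D is not senior to F, the subordination leaves the order unchanged.

C, F, A, E, D, B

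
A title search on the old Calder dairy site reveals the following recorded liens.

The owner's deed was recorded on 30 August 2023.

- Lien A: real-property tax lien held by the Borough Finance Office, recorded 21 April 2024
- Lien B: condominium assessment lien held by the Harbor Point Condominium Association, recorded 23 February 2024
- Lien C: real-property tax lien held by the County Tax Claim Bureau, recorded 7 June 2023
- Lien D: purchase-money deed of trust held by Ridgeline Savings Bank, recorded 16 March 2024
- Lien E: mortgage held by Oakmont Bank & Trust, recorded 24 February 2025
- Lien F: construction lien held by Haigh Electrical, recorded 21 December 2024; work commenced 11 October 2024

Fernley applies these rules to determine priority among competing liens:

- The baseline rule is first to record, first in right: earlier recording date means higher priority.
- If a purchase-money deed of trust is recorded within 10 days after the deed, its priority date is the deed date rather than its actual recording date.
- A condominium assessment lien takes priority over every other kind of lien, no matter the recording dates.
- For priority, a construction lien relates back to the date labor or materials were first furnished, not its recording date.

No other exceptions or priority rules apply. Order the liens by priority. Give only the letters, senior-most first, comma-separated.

Effective dates after the stated exceptions: D was recorded 199 days after the deed — beyond 10 days — so no relation-back applies; F relates back to 11 October 2024 (work commenced).
B, as a condominium assessment lien, has superpriority and ranks first.
Among the remaining liens, by effective date: C (7 June 2023), D (16 March 2024), A (21 April 2024), F (11 October 2024), E (24 February 2025).

B, C, D, A, F, E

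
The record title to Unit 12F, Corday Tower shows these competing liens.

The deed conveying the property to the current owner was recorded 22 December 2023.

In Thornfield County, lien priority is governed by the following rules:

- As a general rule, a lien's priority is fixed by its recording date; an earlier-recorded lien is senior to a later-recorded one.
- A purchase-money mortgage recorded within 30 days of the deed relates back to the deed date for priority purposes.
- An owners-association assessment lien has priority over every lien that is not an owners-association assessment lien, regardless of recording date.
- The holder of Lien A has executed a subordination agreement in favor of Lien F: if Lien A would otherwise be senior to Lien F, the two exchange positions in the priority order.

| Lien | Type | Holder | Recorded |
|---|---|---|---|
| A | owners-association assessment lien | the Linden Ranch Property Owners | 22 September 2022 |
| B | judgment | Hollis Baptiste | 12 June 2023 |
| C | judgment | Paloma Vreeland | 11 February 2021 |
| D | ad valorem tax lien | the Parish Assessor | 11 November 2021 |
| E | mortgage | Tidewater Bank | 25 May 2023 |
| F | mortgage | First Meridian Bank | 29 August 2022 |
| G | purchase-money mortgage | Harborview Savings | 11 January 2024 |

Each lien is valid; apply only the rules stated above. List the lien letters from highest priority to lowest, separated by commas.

F, C, D, A, E, B, G

First, effective dates: G was recorded within the 30-day window, so its effective date is the deed date 22 December 2023.
As an owners-association assessment lien, A is senior to every other lien.
Ordering the rest by effective date: C (11 February 2021), D (11 November 2021), F (29 August 2022), E (25 May 2023), B (12 June 2023), G (22 December 2023).
A would otherwise be senior to F, so under the subordination agreement A and F exchange positions.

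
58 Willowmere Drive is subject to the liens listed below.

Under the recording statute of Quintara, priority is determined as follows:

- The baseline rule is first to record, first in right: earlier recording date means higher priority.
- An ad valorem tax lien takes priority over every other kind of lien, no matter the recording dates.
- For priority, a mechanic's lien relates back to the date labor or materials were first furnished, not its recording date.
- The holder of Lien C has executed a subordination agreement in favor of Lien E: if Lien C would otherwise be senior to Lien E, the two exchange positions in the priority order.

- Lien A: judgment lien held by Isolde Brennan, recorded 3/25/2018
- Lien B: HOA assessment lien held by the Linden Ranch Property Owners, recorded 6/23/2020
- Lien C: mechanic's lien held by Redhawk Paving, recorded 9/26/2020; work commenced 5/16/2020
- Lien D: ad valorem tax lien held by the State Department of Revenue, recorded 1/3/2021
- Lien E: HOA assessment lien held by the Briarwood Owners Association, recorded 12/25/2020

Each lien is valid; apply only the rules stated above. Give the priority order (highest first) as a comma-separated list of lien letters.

D, A, E, B, C

Effective dates: C is treated as recorded 5/16/2020, the work-commencement date.
D is an ad valorem tax lien and takes priority over every other lien.
Remaining liens by effective date: A (3/25/2018), C (5/16/2020), B (6/23/2020), E (12/25/2020).
C would otherwise be senior to E, so under the subordination agreement C and E exchange positions.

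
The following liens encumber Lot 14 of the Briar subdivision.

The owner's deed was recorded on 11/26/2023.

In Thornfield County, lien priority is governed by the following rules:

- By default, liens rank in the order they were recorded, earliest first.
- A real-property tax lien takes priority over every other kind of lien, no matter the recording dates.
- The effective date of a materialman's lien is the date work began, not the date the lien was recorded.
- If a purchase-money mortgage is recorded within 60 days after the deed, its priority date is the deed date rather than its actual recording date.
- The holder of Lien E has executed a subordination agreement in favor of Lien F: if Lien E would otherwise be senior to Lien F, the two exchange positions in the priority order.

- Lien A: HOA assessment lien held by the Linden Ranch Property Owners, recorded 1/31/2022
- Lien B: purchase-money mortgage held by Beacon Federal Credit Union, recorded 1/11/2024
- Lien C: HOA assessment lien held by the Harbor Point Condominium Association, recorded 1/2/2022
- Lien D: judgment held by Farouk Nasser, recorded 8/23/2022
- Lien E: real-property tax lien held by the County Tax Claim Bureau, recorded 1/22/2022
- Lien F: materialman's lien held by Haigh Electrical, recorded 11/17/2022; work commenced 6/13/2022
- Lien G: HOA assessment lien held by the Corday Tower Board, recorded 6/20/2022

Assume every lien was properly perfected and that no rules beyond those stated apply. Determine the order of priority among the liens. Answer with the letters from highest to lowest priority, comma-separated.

F, C, A, E, G, D, B

Effective dates: B's effective date is the deed date, 11/26/2023; F relates back to 6/13/2022 (work commenced).
E is a real-property tax lien, so it outranks all other liens regardless of date.
Remaining liens by effective date: C (1/2/2022), A (1/31/2022), F (6/13/2022), G (6/20/2022), D (8/23/2022), B (11/26/2023).
E would otherwise be senior to F, so under the subordination agreement E and F exchange positions.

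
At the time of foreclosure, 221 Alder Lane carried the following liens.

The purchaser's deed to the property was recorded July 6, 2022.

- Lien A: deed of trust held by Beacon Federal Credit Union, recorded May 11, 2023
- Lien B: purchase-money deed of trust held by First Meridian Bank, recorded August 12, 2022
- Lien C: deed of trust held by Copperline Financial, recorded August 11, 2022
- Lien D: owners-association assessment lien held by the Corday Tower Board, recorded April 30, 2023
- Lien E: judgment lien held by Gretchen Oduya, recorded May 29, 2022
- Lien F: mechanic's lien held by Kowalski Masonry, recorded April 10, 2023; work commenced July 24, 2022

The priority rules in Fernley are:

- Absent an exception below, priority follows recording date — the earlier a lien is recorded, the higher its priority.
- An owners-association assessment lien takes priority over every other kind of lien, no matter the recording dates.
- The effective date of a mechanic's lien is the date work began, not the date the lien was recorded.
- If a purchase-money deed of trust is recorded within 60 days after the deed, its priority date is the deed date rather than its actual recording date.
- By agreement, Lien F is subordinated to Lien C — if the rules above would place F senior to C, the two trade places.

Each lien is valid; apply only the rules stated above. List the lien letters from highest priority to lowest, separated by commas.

D, E, B, C, F, A

First, effective dates: B relates back to the deed date July 6, 2022; F is treated as recorded July 24, 2022, the work-commencement date.
D is an owners-association assessment lien and takes priority over every other lien.
Among the remaining liens, by effective date: E (May 29, 2022), B (July 6, 2022), F (July 24, 2022), C (August 11, 2022), A (May 11, 2023).
The subordination applies — F was senior to C — so F and C swap.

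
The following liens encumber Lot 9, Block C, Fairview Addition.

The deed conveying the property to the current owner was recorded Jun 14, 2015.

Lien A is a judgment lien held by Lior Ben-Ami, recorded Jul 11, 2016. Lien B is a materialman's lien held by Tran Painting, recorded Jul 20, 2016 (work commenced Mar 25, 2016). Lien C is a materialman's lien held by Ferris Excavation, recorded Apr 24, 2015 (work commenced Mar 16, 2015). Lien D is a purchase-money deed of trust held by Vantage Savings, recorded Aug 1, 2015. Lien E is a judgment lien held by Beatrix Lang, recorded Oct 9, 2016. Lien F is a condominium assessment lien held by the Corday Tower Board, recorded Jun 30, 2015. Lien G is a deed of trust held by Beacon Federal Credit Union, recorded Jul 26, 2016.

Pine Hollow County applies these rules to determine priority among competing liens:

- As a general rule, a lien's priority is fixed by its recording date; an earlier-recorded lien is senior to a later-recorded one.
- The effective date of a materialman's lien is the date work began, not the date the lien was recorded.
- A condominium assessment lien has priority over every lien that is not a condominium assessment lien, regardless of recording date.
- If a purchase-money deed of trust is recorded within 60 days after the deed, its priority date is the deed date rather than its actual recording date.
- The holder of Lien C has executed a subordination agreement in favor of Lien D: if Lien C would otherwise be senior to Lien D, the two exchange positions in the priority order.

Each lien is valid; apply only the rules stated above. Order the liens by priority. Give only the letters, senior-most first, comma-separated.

F, D, C, B, A, G, E

Effective dates after the stated exceptions: B is treated as recorded Mar 25, 2016, the work-commencement date; C's effective date is Mar 16, 2015, when work began; D was recorded within the 60-day window, so its effective date is the deed date Jun 14, 2015.
As a condominium assessment lien, F is senior to every other lien.
Remaining liens by effective date: C (Mar 16, 2015), D (Jun 14, 2015), B (Mar 25, 2016), A (Jul 11, 2016), G (Jul 26, 2016), E (Oct 9, 2016).
The subordination applies — C was senior to D — so C and D swap.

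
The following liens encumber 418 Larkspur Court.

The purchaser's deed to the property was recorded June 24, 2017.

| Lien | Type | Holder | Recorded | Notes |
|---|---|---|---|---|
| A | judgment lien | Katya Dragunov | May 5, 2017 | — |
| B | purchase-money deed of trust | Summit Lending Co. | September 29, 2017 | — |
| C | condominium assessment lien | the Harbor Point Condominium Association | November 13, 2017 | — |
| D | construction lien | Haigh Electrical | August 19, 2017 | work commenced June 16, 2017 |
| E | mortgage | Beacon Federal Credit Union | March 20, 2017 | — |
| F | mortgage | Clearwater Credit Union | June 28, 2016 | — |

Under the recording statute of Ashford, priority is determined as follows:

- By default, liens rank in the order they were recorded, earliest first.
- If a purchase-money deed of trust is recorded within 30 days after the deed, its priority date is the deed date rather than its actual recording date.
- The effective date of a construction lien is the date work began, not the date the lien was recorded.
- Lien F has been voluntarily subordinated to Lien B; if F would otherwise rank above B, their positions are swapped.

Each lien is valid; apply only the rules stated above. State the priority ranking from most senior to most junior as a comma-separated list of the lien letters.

B, E, A, D, F, C

Effective dates after the stated exceptions: B was recorded 97 days after the deed — beyond 30 days — so no relation-back applies; D relates back to June 16, 2017 (work commenced).
Sorted by effective date: F (June 28, 2016), E (March 20, 2017), A (May 5, 2017), D (June 16, 2017), B (September 29, 2017), C (November 13, 2017).
F is senior to B before the subordination, so the two trade places.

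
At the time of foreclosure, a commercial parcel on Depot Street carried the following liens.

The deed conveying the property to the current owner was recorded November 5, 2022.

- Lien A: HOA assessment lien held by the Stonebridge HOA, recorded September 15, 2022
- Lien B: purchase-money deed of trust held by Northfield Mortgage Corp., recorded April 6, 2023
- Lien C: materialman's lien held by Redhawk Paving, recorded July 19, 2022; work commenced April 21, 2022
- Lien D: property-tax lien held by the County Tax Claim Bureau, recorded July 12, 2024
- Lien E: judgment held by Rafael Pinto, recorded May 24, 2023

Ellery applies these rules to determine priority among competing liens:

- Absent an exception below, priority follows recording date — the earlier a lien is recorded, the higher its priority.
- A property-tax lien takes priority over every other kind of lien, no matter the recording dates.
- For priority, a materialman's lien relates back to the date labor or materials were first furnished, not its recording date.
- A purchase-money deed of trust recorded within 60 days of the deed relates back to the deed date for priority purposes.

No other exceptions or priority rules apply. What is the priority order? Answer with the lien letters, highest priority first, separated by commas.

D, C, A, B, E

Adjusting effective dates: B missed the 60-day window (152 days after the deed), so its recording date stands; C relates back to April 21, 2022 (work commenced).
D is a property-tax lien, so it outranks all other liens regardless of date.
Remaining liens by effective date: C (April 21, 2022), A (September 15, 2022), B (April 6, 2023), E (May 24, 2023).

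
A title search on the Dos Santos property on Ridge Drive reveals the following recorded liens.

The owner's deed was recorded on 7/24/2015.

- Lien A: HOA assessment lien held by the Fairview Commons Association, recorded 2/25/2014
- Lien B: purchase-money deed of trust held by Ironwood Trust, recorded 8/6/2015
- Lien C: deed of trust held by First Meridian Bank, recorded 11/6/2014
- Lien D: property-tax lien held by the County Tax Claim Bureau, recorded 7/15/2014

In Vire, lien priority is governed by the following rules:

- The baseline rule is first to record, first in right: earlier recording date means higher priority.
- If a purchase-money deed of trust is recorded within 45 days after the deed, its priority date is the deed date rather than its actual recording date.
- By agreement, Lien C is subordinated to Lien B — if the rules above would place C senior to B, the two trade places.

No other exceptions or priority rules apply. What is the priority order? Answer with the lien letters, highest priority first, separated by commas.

Adjusting effective dates: B was recorded within the 45-day window, so its effective date is the deed date 7/24/2015.
Sorted by effective date: A (2/25/2014), D (7/15/2014), C (11/6/2014), B (7/24/2015).
The subordination applies — C was senior to B — so C and B swap.

A, D, B, C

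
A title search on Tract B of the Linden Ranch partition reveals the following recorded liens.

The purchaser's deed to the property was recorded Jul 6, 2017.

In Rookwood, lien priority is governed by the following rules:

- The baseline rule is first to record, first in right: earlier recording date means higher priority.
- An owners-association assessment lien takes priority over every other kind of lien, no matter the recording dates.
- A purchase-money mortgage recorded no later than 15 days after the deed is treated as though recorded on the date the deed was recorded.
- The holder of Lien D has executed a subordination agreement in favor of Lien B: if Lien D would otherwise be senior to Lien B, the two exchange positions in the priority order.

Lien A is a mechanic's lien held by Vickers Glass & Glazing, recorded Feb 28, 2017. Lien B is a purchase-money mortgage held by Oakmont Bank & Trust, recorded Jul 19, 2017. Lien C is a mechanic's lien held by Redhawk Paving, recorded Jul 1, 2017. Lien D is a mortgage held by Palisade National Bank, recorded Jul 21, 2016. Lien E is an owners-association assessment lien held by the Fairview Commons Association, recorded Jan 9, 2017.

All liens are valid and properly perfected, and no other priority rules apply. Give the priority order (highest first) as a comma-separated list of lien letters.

Effective dates after the stated exceptions: B's effective date is the deed date, Jul 6, 2017.
E is an owners-association assessment lien, so it outranks all other liens regardless of date.
The other liens, earliest effective date first: D (Jul 21, 2016), A (Feb 28, 2017), C (Jul 1, 2017), B (Jul 6, 2017).
D would otherwise be senior to B, so under the subordination agreement D and B exchange positions.

E, B, A, C, D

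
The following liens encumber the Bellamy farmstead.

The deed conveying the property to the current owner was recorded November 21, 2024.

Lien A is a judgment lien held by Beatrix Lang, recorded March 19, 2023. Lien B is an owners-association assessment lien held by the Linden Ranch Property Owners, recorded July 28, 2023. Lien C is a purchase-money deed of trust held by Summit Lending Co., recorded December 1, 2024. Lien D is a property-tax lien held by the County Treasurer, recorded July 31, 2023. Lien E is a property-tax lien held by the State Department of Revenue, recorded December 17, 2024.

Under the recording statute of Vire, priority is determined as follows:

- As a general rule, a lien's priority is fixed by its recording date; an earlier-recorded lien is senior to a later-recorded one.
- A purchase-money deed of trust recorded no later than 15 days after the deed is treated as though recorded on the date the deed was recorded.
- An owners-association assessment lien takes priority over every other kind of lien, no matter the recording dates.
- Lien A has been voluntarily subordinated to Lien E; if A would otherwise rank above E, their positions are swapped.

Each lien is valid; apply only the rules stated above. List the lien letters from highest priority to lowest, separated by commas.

Adjusting effective dates: C was recorded within the 15-day window, so its effective date is the deed date November 21, 2024.
B is an owners-association assessment lien, so it outranks all other liens regardless of date.
Ordering the rest by effective date: A (March 19, 2023), D (July 31, 2023), C (November 21, 2024), E (December 17, 2024).
A is senior to E before the subordination, so the two trade places.

B, E, D, C, A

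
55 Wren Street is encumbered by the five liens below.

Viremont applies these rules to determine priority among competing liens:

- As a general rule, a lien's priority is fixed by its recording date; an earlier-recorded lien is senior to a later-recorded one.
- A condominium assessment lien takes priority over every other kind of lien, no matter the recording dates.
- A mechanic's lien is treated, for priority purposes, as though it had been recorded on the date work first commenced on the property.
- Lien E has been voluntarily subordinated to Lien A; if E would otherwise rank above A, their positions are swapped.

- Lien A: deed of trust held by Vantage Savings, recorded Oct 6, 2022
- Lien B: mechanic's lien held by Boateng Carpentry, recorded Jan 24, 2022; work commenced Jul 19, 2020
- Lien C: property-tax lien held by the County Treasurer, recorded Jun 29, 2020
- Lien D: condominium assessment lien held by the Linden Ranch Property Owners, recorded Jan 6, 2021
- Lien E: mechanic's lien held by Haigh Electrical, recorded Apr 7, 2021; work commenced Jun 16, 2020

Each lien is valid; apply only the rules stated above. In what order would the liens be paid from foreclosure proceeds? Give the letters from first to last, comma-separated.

Effective dates: B relates back to Jul 19, 2020 (work commenced); E relates back to Jun 16, 2020 (work commenced).
D is a condominium assessment lien and takes priority over every other lien.
Among the remaining liens, by effective date: E (Jun 16, 2020), C (Jun 29, 2020), B (Jul 19, 2020), A (Oct 6, 2022).
The subordination applies — E was senior to A — so E and A swap.

D, A, C, B, E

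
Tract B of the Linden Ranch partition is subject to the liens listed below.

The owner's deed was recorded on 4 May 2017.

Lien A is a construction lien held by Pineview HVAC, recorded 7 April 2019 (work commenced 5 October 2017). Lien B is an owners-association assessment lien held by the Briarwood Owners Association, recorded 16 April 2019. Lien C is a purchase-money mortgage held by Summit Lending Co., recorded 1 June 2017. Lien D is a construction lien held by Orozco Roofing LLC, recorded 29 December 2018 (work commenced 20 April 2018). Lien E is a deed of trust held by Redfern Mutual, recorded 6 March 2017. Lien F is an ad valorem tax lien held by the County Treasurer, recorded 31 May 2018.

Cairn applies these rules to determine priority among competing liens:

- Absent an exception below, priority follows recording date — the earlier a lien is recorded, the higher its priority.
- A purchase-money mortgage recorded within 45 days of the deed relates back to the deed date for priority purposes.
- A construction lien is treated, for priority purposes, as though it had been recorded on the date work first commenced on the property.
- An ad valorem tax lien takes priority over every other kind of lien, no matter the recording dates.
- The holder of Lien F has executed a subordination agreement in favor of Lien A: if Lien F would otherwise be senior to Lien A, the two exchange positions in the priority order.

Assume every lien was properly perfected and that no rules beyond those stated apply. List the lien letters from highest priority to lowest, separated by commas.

First, effective dates: A relates back to 5 October 2017 (work commenced); C relates back to the deed date 4 May 2017; D's effective date is 20 April 2018, when work began.
F is an ad valorem tax lien, so it outranks all other liens regardless of date.
Remaining liens by effective date: E (6 March 2017), C (4 May 2017), A (5 October 2017), D (20 April 2018), B (16 April 2019).
The subordination applies — F was senior to A — so F and A swap.

A, E, C, F, D, B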